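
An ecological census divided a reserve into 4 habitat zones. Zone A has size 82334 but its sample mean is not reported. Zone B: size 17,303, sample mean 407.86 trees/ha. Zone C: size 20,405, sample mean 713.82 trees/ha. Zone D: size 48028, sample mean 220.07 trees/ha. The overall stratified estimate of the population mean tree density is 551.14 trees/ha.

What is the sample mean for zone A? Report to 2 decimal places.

Σ Nₕx̄ₕ = N·μ, so 82334·x̄_A = 168070·551.14 − (17303·407.86 + 20405·713.82 + 48028·220.07).
= 92630099.8 − 32192220.64 = 60437879.16.
x̄_A = 60437879.16 / 82334 = 734.0574... → 734.06.

734.06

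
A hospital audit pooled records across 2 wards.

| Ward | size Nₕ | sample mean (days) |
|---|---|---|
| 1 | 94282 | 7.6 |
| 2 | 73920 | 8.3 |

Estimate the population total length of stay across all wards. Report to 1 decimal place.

1330079.2

Estimate total by summing Nₕ·x̄ₕ over strata.
94282·7.6 + 73920·8.3 = 716543.2 + 613536 = 1330079.2.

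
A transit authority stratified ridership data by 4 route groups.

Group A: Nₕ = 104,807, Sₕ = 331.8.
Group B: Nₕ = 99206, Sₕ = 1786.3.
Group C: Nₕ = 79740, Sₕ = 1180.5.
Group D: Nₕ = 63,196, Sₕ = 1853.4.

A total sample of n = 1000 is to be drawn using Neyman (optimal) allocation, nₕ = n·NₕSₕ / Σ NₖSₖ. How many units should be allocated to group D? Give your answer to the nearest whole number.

A: NₕSₕ = 104807·331.8 = 34774962.6
B: NₕSₕ = 99206·1786.3 = 177211677.8
C: NₕSₕ = 79740·1180.5 = 94133070
D: NₕSₕ = 63196·1853.4 = 117127466.4
Σ NₕSₕ = 423247176.8.
n_D = 1000·117127466.4/423247176.8 = 276.735... → 277.

277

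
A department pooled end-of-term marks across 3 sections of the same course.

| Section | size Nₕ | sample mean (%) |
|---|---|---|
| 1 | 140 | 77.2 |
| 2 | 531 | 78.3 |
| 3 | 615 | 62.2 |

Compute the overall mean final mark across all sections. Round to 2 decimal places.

70.48

N = 1286; weights Wₕ = Nₕ/N = (0.1089, 0.4129, 0.4782).
x̄_st = Σ Wₕ·x̄ₕ = 0.1089·77.2 + 0.4129·78.3 + 0.4782·62.2 ≈ 70.4808...
→ 70.48.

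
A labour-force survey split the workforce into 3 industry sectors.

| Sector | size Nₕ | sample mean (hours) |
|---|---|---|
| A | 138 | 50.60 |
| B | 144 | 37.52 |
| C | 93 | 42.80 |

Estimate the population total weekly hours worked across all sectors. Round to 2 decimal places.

16366.08

A: 138·50.60 = 6982.8
B: 144·37.52 = 5402.88
C: 93·42.80 = 3980.4
τ̂ = Σ Nₕx̄ₕ = 16366.08.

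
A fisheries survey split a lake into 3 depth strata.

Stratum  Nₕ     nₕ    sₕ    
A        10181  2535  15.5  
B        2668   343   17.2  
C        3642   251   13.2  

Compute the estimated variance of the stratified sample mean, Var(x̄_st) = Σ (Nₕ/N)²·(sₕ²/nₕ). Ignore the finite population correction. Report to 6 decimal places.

0.092556

N = 16491; Wₕ = Nₕ/N.
stratum A: (10181/16491)²·15.5²/2535 = 0.036122045
stratum B: (2668/16491)²·17.2²/343 = 0.022575659
stratum C: (3642/16491)²·13.2²/251 = 0.033857902
Sum = 0.092555606 → 0.092556.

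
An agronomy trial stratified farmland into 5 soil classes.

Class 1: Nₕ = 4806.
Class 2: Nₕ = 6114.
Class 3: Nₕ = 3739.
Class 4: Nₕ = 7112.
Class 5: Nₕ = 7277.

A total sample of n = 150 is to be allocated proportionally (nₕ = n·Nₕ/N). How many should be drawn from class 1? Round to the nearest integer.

N = 4806 + 6114 + 3739 + 7112 + 7277 = 29048.
n_1 = 150·4806/29048 = 24.818... → 25.

25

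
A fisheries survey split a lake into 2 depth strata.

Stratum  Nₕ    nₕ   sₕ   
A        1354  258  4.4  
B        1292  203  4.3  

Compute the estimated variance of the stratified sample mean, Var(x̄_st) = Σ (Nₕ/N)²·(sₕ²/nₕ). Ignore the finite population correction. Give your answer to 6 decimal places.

0.041365

N = 2646. Term for each stratum: Wₕ²sₕ²/nₕ.
Var(x̄_st) = 0.019649129 + 0.021716319 = 0.041365448 → 0.041365.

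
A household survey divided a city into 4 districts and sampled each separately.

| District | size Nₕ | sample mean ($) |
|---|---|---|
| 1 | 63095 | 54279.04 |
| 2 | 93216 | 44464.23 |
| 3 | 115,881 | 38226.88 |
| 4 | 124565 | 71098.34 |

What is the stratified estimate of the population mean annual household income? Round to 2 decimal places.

N = 396757; weights Wₕ = Nₕ/N = (0.1590, 0.2349, 0.2921, 0.3140).
x̄_st = Σ Wₕ·x̄ₕ = 0.1590·54279.04 + 0.2349·44464.23 + 0.2921·38226.88 + 0.3140·71098.34 ≈ 52565.2918...
→ 52565.29.

52565.29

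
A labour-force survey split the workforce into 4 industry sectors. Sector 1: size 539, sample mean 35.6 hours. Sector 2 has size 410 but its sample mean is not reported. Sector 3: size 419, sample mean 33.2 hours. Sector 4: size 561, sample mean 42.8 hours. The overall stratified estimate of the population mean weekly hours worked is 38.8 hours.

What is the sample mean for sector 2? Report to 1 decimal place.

Σ Nₕx̄ₕ = N·μ, so 410·x̄_2 = 1929·38.8 − (539·35.6 + 419·33.2 + 561·42.8).
= 74845.2 − 57110 = 17735.2.
x̄_2 = 17735.2 / 410 = 43.257... → 43.3.

43.3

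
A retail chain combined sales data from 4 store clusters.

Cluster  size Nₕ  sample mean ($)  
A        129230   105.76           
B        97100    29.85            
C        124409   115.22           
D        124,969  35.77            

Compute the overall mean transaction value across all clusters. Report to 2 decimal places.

74.35

N = 475708; weights Wₕ = Nₕ/N = (0.2717, 0.2041, 0.2615, 0.2627).
x̄_st = Σ Wₕ·x̄ₕ = 0.2717·105.76 + 0.2041·29.85 + 0.2615·115.22 + 0.2627·35.77 ≈ 74.3531...
→ 74.35.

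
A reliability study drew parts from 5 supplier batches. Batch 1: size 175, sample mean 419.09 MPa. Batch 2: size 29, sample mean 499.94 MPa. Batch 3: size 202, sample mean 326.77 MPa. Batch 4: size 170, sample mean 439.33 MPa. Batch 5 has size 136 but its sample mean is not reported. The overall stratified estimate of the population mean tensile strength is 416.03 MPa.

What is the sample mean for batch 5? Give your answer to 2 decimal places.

497.65

N = 175 + 29 + 202 + 170 + 136 = 712.
Overall total = μ·N = 416.03·712 = 296213.36.
Subtract the known strata: 175·419.09 + 29·499.94 + 202·326.77 + 170·439.33 = 228532.65.
Remaining total for batch 5: 296213.36 − 228532.65 = 67680.71.
Divide by its size: 67680.71 / 136 = 497.6523... → 497.65.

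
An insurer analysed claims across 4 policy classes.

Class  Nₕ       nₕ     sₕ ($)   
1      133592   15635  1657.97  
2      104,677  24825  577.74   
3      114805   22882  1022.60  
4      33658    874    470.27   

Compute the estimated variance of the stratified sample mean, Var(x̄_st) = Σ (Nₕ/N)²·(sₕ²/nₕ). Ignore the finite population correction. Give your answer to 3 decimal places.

27.909

N = 386732; Wₕ = Nₕ/N.
class 1: (133592/386732)²·1657.97²/15635 = 20.979548
class 2: (104677/386732)²·577.74²/24825 = 0.985049
class 3: (114805/386732)²·1022.60²/22882 = 4.027346
class 4: (33658/386732)²·470.27²/874 = 1.916635
Sum = 27.908579 → 27.909.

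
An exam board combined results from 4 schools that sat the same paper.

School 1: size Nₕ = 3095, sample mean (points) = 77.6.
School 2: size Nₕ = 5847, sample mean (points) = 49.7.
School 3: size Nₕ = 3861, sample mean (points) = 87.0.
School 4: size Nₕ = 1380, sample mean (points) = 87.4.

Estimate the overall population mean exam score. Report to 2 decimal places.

69.61

N = 14183; weights Wₕ = Nₕ/N = (0.2182, 0.4123, 0.2722, 0.0973).
x̄_st = Σ Wₕ·x̄ₕ = 0.2182·77.6 + 0.4123·49.7 + 0.2722·87.0 + 0.0973·87.4 ≈ 69.6106...
→ 69.61.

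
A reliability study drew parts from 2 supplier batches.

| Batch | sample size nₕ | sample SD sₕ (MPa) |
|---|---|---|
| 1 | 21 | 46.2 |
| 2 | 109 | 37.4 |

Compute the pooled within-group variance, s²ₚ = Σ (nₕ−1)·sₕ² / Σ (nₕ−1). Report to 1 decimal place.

Degrees of freedom: 20 + 108 = 128.
Σ(nₕ−1)sₕ² = 20·2134.44 + 108·1398.76 = 193754.88.
s²ₚ = 193754.88 / 128 = 1513.71 → 1513.7.

1513.7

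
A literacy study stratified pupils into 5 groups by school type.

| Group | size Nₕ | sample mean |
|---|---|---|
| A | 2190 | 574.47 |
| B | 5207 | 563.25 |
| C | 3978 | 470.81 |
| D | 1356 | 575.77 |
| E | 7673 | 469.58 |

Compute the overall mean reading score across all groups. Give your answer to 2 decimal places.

512.04

x̄_st = (Σ Nₕx̄ₕ) / (Σ Nₕ) = (2190·574.47 + 5207·563.25 + 3978·470.81 + 1356·575.77 + 7673·469.58) / 20404
= 10447645.69 / 20404 = 512.0391... → 512.04.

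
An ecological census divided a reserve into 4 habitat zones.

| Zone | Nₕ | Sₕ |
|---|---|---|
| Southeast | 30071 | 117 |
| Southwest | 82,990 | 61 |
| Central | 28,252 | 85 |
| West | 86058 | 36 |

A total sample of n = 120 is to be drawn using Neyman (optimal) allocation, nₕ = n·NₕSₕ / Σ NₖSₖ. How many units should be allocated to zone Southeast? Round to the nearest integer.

30

Σ NₕSₕ = 30071·117 + 82990·61 + 28252·85 + 86058·36 = 14080205.
Share for Southeast: 3518307/14080205 = 0.24988.
n_Southeast = 120 × 0.24988 = 29.985... → 30.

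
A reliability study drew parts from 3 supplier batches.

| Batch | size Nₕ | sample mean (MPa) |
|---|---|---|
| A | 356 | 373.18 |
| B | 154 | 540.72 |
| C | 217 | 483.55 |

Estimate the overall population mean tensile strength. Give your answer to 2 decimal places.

N = 356 + 154 + 217 = 727.
Weight each subgroup mean by Nₕ/N and sum.
Σ Nₕx̄ₕ = 356·373.18 + 154·540.72 + 217·483.55 = 132852.08 + 83270.88 + 104930.35 = 321053.31.
Divide by N: 321053.31 / 727 = 441.6139... → 441.61.

441.61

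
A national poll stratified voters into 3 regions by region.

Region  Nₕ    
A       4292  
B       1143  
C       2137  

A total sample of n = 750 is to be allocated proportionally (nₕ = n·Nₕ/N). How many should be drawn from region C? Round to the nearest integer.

212

Share of region C = 2137/7572 = 0.28222.
Allocate 750 × 0.28222 = 211.668... → 212.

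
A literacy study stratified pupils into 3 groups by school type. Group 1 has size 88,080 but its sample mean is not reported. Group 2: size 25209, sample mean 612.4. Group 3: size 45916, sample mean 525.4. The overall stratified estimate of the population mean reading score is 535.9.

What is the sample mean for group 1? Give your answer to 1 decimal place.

519.5

N = 88080 + 25209 + 45916 = 159205.
Overall total = μ·N = 535.9·159205 = 85317959.5.
Subtract the known strata: 25209·612.4 + 45916·525.4 = 39562258.
Remaining total for group 1: 85317959.5 − 39562258 = 45755701.5.
Divide by its size: 45755701.5 / 88080 = 519.479... → 519.5.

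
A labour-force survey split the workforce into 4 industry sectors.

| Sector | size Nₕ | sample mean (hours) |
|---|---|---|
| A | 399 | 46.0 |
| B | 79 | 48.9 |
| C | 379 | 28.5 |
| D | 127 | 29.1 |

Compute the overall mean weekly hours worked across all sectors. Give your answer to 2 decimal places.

x̄_st = (Σ Nₕx̄ₕ) / (Σ Nₕ) = (399·46.0 + 79·48.9 + 379·28.5 + 127·29.1) / 984
= 36714.3 / 984 = 37.3113... → 37.31.

37.31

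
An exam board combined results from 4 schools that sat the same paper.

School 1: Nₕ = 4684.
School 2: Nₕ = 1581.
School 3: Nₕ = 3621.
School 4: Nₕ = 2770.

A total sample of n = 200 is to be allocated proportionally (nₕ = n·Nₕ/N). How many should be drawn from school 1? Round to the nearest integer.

N = 4684 + 1581 + 3621 + 2770 = 12656.
n_1 = 200·4684/12656 = 74.020... → 74.

74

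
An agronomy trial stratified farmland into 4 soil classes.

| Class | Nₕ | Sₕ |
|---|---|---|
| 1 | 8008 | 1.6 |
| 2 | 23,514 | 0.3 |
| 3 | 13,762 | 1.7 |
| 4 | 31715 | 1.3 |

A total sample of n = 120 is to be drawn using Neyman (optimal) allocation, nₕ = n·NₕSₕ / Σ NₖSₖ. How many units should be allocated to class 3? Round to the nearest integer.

33

Σ NₕSₕ = 8008·1.6 + 23514·0.3 + 13762·1.7 + 31715·1.3 = 84491.9.
Share for 3: 23395.4/84491.9 = 0.27690.
n_3 = 120 × 0.27690 = 33.227... → 33.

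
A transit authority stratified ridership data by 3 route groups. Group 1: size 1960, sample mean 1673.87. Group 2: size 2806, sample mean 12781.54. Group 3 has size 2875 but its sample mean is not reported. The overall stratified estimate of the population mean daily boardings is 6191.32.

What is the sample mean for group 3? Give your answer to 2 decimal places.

2838.99

N = 1960 + 2806 + 2875 = 7641.
Overall total = μ·N = 6191.32·7641 = 47307876.12.
Subtract the known strata: 1960·1673.87 + 2806·12781.54 = 39145786.44.
Remaining total for group 3: 47307876.12 − 39145786.44 = 8162089.68.
Divide by its size: 8162089.68 / 2875 = 2838.9877... → 2838.99.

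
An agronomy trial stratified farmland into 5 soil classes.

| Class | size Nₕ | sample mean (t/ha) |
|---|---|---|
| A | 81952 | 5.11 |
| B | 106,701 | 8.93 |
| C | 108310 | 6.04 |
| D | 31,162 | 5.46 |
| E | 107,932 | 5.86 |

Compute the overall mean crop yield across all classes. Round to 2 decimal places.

6.49

N = 436057; weights Wₕ = Nₕ/N = (0.1879, 0.2447, 0.2484, 0.0715, 0.2475).
x̄_st = Σ Wₕ·x̄ₕ = 0.1879·5.11 + 0.2447·8.93 + 0.2484·6.04 + 0.0715·5.46 + 0.2475·5.86 ≈ 6.4864...
→ 6.49.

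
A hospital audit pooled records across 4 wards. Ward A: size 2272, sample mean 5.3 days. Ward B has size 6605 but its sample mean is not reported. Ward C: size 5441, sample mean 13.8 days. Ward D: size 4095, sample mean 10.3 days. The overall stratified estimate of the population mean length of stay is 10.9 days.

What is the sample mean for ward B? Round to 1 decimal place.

Σ Nₕx̄ₕ = N·μ, so 6605·x̄_B = 18413·10.9 − (2272·5.3 + 5441·13.8 + 4095·10.3).
= 200701.7 − 129305.9 = 71395.8.
x̄_B = 71395.8 / 6605 = 10.809... → 10.8.

10.8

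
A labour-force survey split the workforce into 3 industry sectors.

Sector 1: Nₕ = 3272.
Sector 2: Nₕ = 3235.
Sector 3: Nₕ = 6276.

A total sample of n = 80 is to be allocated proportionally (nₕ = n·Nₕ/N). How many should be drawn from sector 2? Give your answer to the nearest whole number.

Share of sector 2 = 3235/12783 = 0.25307.
Allocate 80 × 0.25307 = 20.246... → 20.

20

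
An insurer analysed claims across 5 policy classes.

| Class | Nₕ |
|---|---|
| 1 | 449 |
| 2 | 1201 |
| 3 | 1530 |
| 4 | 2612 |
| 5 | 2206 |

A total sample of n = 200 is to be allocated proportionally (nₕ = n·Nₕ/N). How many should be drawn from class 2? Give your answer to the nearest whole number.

30

N = 449 + 1201 + 1530 + 2612 + 2206 = 7998.
n_2 = 200·1201/7998 = 30.033... → 30.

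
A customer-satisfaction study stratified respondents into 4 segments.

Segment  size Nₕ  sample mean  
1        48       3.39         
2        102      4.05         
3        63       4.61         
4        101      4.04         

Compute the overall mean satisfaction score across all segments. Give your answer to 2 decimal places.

x̄_st = (Σ Nₕx̄ₕ) / (Σ Nₕ) = (48·3.39 + 102·4.05 + 63·4.61 + 101·4.04) / 314
= 1274.29 / 314 = 4.0582... → 4.06.

4.06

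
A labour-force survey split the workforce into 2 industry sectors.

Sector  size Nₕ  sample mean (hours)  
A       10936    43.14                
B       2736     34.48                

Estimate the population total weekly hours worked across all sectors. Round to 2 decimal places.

566116.32

Estimate total by summing Nₕ·x̄ₕ over strata.
10936·43.14 + 2736·34.48 = 471779.04 + 94337.28 = 566116.32.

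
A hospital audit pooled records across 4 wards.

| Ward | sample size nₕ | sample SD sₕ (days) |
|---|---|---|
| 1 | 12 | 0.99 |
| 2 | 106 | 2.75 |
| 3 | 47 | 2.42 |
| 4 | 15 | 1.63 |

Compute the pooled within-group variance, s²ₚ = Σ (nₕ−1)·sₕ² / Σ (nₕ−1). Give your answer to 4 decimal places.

1: (12−1)·0.99² = 11·0.9801 = 10.7811
2: (106−1)·2.75² = 105·7.5625 = 794.0625
3: (47−1)·2.42² = 46·5.8564 = 269.3944
4: (15−1)·1.63² = 14·2.6569 = 37.1966
Numerator = 1111.4346; denominator = Σ(nₕ−1) = 176.
s²ₚ = 1111.4346/176 = 6.314969... → 6.3150.

6.3150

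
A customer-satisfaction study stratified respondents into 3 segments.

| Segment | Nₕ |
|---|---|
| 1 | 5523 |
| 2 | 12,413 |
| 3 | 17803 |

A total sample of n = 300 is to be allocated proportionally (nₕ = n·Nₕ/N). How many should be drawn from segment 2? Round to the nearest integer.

Share of segment 2 = 12413/35739 = 0.34732.
Allocate 300 × 0.34732 = 104.197... → 104.

104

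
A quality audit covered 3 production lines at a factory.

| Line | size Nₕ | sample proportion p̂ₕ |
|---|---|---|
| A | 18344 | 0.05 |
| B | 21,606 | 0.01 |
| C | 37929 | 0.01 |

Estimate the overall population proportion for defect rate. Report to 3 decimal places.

N = 18344 + 21606 + 37929 = 77879.
Overall proportion = Σ (Nₕ/N)·p̂ₕ.
Σ Nₕp̂ₕ = 917.2 + 216.06 + 379.29 = 1512.55.
1512.55 / 77879 = 0.01942... → 0.019.

0.019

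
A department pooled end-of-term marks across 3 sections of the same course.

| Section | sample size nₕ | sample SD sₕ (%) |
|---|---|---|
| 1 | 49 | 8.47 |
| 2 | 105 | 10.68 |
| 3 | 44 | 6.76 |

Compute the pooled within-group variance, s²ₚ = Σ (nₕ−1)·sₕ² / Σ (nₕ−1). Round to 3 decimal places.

88.569

Degrees of freedom: 48 + 104 + 43 = 195.
Σ(nₕ−1)sₕ² = 48·71.7409 + 104·114.0624 + 43·45.6976 = 17271.0496.
s²ₚ = 17271.0496 / 195 = 88.56949... → 88.569.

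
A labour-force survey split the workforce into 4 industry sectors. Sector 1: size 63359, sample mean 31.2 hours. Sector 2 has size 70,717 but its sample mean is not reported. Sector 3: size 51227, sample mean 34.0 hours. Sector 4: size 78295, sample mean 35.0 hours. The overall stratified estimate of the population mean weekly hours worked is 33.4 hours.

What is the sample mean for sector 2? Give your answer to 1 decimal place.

N = 63359 + 70717 + 51227 + 78295 = 263598.
Overall total = μ·N = 33.4·263598 = 8804173.2.
Subtract the known strata: 63359·31.2 + 51227·34.0 + 78295·35.0 = 6458843.8.
Remaining total for sector 2: 8804173.2 − 6458843.8 = 2345329.4.
Divide by its size: 2345329.4 / 70717 = 33.165... → 33.2.

33.2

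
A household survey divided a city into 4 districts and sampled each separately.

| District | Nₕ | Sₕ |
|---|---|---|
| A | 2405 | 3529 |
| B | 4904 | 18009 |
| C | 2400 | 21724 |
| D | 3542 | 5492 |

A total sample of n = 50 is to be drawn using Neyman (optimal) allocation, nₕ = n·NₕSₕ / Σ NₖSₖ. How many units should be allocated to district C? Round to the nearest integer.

15

A: NₕSₕ = 2405·3529 = 8487245
B: NₕSₕ = 4904·18009 = 88316136
C: NₕSₕ = 2400·21724 = 52137600
D: NₕSₕ = 3542·5492 = 19452664
Σ NₕSₕ = 168393645.
n_C = 50·52137600/168393645 = 15.481... → 15.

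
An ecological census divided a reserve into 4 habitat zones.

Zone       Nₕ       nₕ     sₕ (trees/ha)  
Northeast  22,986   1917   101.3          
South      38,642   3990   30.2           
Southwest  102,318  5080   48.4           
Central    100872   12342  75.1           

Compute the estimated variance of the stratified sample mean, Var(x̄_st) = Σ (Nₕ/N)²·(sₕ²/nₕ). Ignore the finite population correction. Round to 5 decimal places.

N = 264818. Term for each stratum: Wₕ²sₕ²/nₕ.
Var(x̄_st) = 0.04033003 + 0.00486704 + 0.06883924 + 0.06630413 = 0.18034045 → 0.18034.

0.18034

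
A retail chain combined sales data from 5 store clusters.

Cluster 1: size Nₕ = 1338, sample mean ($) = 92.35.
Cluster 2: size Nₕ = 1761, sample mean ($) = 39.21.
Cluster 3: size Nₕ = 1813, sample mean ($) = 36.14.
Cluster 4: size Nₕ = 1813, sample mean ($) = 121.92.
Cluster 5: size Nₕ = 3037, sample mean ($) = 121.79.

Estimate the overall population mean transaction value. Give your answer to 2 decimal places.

N = 9762; weights Wₕ = Nₕ/N = (0.1371, 0.1804, 0.1857, 0.1857, 0.3111).
x̄_st = Σ Wₕ·x̄ₕ = 0.1371·92.35 + 0.1804·39.21 + 0.1857·36.14 + 0.1857·121.92 + 0.3111·121.79 ≈ 86.9752...
→ 86.98.

86.98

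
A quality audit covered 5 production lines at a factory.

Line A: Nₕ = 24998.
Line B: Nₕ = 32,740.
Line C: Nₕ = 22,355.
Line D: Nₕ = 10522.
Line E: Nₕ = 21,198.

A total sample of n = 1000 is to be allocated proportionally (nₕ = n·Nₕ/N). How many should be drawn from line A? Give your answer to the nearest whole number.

Share of line A = 24998/111813 = 0.22357.
Allocate 1000 × 0.22357 = 223.570... → 224.

224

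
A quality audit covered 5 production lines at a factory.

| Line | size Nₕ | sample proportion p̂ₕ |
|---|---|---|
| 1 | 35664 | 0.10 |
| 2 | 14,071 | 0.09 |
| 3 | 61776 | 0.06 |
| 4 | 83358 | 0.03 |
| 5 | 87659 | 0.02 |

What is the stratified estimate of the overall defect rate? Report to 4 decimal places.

N = 35664 + 14071 + 61776 + 83358 + 87659 = 282528.
Overall proportion = Σ (Nₕ/N)·p̂ₕ.
Σ Nₕp̂ₕ = 3566.4 + 1266.39 + 3706.56 + 2500.74 + 1753.18 = 12793.27.
12793.27 / 282528 = 0.045281... → 0.0453.

0.0453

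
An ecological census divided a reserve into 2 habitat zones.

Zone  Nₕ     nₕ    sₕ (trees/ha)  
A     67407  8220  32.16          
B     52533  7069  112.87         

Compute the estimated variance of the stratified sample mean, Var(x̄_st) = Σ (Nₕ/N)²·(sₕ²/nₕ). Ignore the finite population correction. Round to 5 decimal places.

0.38547

N = 119940; Wₕ = Nₕ/N.
zone A: (67407/119940)²·32.16²/8220 = 0.03974131
zone B: (52533/119940)²·112.87²/7069 = 0.34572866
Sum = 0.38546997 → 0.38547.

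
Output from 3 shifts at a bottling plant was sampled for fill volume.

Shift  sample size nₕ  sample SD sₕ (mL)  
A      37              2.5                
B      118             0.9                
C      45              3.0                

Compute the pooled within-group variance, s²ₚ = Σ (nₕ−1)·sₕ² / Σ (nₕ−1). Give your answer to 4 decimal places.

3.6334

A: (37−1)·2.5² = 36·6.25 = 225
B: (118−1)·0.9² = 117·0.81 = 94.77
C: (45−1)·3.0² = 44·9 = 396
Numerator = 715.77; denominator = Σ(nₕ−1) = 197.
s²ₚ = 715.77/197 = 3.633350... → 3.6334.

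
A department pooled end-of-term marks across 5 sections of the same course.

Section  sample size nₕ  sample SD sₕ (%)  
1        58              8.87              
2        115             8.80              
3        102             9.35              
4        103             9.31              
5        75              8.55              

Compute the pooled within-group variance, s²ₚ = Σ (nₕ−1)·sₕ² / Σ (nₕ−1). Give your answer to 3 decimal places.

1: (58−1)·8.87² = 57·78.6769 = 4484.5833
2: (115−1)·8.80² = 114·77.44 = 8828.16
3: (102−1)·9.35² = 101·87.4225 = 8829.6725
4: (103−1)·9.31² = 102·86.6761 = 8840.9622
5: (75−1)·8.55² = 74·73.1025 = 5409.585
Numerator = 36392.963; denominator = Σ(nₕ−1) = 448.
s²ₚ = 36392.963/448 = 81.23429... → 81.234.

81.234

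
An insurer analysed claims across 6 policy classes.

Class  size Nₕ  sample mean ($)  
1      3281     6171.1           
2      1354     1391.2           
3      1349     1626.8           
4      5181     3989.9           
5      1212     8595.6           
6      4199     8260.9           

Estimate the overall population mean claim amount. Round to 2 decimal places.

5435.73

N = 16576; weights Wₕ = Nₕ/N = (0.1979, 0.0817, 0.0814, 0.3126, 0.0731, 0.2533).
x̄_st = Σ Wₕ·x̄ₕ = 0.1979·6171.1 + 0.0817·1391.2 + 0.0814·1626.8 + 0.3126·3989.9 + 0.0731·8595.6 + 0.2533·8260.9 ≈ 5435.7309...
→ 5435.73.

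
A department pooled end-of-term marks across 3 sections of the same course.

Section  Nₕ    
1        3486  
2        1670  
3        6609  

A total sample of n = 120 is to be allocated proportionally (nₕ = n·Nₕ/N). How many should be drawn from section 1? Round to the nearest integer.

N = 3486 + 1670 + 6609 = 11765.
n_1 = 120·3486/11765 = 35.556... → 36.

36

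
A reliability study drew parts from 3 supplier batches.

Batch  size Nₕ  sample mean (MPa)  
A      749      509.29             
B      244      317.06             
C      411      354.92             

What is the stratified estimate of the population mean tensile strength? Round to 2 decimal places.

430.69

N = 1404; weights Wₕ = Nₕ/N = (0.5335, 0.1738, 0.2927).
x̄_st = Σ Wₕ·x̄ₕ = 0.5335·509.29 + 0.1738·317.06 + 0.2927·354.92 ≈ 430.6930...
→ 430.69.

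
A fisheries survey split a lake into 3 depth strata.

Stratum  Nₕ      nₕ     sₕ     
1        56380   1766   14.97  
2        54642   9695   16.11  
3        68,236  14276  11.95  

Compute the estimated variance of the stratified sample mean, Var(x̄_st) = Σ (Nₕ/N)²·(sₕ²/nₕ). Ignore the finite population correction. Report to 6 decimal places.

N = 179258. Term for each stratum: Wₕ²sₕ²/nₕ.
Var(x̄_st) = 0.012552954 + 0.002487364 + 0.001449437 = 0.016489755 → 0.016490.

0.016490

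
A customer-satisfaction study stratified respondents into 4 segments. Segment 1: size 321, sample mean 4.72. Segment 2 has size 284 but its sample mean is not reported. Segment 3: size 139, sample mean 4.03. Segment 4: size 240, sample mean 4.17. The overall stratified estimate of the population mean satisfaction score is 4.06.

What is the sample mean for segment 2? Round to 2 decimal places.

Σ Nₕx̄ₕ = N·μ, so 284·x̄_2 = 984·4.06 − (321·4.72 + 139·4.03 + 240·4.17).
= 3995.04 − 3076.09 = 918.95.
x̄_2 = 918.95 / 284 = 3.2357... → 3.24.

3.24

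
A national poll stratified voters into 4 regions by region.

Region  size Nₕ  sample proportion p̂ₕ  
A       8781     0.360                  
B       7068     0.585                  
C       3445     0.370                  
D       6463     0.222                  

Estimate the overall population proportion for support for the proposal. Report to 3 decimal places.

0.388

N = 8781 + 7068 + 3445 + 6463 = 25757.
Overall proportion = Σ (Nₕ/N)·p̂ₕ.
Σ Nₕp̂ₕ = 3161.16 + 4134.78 + 1274.65 + 1434.786 = 10005.376.
10005.376 / 25757 = 0.38845... → 0.388.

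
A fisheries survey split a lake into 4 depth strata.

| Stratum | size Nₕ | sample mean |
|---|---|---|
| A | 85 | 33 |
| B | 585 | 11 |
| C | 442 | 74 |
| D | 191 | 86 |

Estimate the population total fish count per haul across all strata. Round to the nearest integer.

58374

A: 85·33 = 2805
B: 585·11 = 6435
C: 442·74 = 32708
D: 191·86 = 16426
τ̂ = Σ Nₕx̄ₕ = 58374.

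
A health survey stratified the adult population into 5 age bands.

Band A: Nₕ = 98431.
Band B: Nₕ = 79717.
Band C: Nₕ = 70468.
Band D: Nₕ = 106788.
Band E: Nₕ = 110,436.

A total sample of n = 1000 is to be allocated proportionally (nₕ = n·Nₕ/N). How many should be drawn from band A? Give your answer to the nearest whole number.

Share of band A = 98431/465840 = 0.21130.
Allocate 1000 × 0.21130 = 211.298... → 211.

211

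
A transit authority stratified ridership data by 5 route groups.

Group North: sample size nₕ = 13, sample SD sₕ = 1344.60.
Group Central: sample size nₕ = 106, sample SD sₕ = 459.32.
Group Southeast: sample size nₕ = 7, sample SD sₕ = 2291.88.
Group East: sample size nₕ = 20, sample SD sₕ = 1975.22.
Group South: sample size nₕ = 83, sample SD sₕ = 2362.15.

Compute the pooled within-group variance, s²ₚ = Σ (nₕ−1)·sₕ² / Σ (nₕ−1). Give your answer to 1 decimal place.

Degrees of freedom: 12 + 105 + 6 + 19 + 82 = 224.
Σ(nₕ−1)sₕ² = 12·1807949.16 + 105·210974.8624 + 6·5252713.9344 + 19·3901494.0484 + 82·5579752.6225 = 607032136.043.
s²ₚ = 607032136.043 / 224 = 2709964.893... → 2709964.9.

2709964.9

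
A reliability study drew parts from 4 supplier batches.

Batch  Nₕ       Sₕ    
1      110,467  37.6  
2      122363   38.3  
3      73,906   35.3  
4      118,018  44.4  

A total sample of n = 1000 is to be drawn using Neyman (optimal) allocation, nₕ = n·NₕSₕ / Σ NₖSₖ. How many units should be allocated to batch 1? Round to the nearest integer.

1: NₕSₕ = 110467·37.6 = 4153559.2
2: NₕSₕ = 122363·38.3 = 4686502.9
3: NₕSₕ = 73906·35.3 = 2608881.8
4: NₕSₕ = 118018·44.4 = 5239999.2
Σ NₕSₕ = 16688943.1.
n_1 = 1000·4153559.2/16688943.1 = 248.881... → 249.

249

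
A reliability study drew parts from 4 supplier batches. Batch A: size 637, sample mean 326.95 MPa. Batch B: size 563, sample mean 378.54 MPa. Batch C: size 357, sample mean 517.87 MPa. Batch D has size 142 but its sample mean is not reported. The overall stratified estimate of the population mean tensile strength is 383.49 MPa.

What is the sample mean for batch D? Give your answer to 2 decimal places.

Σ Nₕx̄ₕ = N·μ, so 142·x̄_D = 1699·383.49 − (637·326.95 + 563·378.54 + 357·517.87).
= 651549.51 − 606264.76 = 45284.75.
x̄_D = 45284.75 / 142 = 318.9067... → 318.91.

318.91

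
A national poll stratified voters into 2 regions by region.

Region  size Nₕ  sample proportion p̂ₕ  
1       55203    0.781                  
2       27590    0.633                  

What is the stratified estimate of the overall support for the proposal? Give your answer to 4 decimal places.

0.7317

Wₕ = Nₕ/N with N = 82793: 0.6668, 0.3332.
p̂_st = 0.6668·0.781 + 0.3332·0.633 ≈ 0.731680... → 0.7317.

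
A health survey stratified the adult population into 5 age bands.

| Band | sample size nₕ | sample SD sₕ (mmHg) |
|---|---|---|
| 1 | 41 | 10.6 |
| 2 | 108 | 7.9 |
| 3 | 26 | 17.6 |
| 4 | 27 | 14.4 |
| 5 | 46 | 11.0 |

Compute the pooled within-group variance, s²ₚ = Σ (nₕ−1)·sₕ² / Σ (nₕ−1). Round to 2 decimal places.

Degrees of freedom: 40 + 107 + 25 + 26 + 45 = 243.
Σ(nₕ−1)sₕ² = 40·112.36 + 107·62.41 + 25·309.76 + 26·207.36 + 45·121 = 29752.63.
s²ₚ = 29752.63 / 243 = 122.4388... → 122.44.

122.44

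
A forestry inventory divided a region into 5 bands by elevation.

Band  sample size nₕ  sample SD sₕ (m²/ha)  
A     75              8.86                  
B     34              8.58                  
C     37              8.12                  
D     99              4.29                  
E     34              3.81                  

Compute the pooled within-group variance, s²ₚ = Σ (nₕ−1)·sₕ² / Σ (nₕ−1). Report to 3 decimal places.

A: (75−1)·8.86² = 74·78.4996 = 5808.9704
B: (34−1)·8.58² = 33·73.6164 = 2429.3412
C: (37−1)·8.12² = 36·65.9344 = 2373.6384
D: (99−1)·4.29² = 98·18.4041 = 1803.6018
E: (34−1)·3.81² = 33·14.5161 = 479.0313
Numerator = 12894.5831; denominator = Σ(nₕ−1) = 274.
s²ₚ = 12894.5831/274 = 47.06052... → 47.061.

47.061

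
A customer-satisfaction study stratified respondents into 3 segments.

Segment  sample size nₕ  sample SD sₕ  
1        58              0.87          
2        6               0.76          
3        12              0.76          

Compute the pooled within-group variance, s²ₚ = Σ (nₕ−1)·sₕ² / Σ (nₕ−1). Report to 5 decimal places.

0.71760

1: (58−1)·0.87² = 57·0.7569 = 43.1433
2: (6−1)·0.76² = 5·0.5776 = 2.888
3: (12−1)·0.76² = 11·0.5776 = 6.3536
Numerator = 52.3849; denominator = Σ(nₕ−1) = 73.
s²ₚ = 52.3849/73 = 0.7176014... → 0.71760.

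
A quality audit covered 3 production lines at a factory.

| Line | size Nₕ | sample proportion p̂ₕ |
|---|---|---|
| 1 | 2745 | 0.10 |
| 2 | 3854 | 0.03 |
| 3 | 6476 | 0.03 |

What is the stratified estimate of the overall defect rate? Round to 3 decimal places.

0.045

Wₕ = Nₕ/N with N = 13075: 0.2099, 0.2948, 0.4953.
p̂_st = 0.2099·0.10 + 0.2948·0.03 + 0.4953·0.03 ≈ 0.04470... → 0.045.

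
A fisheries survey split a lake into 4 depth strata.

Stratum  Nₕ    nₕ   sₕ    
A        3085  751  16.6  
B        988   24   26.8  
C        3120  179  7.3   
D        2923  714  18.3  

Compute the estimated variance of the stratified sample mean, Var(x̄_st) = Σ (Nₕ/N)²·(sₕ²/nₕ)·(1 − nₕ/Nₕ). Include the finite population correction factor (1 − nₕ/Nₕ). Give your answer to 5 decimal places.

0.36064

N = 10116. Term for each stratum: Wₕ²sₕ²/nₕ·(1−nₕ/Nₕ).
Var(x̄_st) = 0.02581753 + 0.27853173 + 0.02669468 + 0.02959449 = 0.36063843 → 0.36064.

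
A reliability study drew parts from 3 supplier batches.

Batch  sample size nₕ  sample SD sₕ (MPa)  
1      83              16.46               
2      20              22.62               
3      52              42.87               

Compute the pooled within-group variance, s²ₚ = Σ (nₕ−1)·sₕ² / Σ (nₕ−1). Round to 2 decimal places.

826.76

1: (83−1)·16.46² = 82·270.9316 = 22216.3912
2: (20−1)·22.62² = 19·511.6644 = 9721.6236
3: (52−1)·42.87² = 51·1837.8369 = 93729.6819
Numerator = 125667.6967; denominator = Σ(nₕ−1) = 152.
s²ₚ = 125667.6967/152 = 826.7612... → 826.76.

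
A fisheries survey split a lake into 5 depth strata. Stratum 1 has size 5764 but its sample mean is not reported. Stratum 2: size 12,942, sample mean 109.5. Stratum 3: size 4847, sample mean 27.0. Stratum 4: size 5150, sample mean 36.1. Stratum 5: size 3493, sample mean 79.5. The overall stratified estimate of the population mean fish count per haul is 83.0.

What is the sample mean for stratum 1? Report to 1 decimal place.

N = 5764 + 12942 + 4847 + 5150 + 3493 = 32196.
Overall total = μ·N = 83.0·32196 = 2672268.
Subtract the known strata: 12942·109.5 + 4847·27.0 + 5150·36.1 + 3493·79.5 = 2011626.5.
Remaining total for stratum 1: 2672268 − 2011626.5 = 660641.5.
Divide by its size: 660641.5 / 5764 = 114.615... → 114.6.

114.6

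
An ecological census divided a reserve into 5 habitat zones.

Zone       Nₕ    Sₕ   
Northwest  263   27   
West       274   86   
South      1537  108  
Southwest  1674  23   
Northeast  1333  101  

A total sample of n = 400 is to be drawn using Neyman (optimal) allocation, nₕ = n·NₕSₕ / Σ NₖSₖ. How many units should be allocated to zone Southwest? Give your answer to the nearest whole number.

42

Northwest: NₕSₕ = 263·27 = 7101
West: NₕSₕ = 274·86 = 23564
South: NₕSₕ = 1537·108 = 165996
Southwest: NₕSₕ = 1674·23 = 38502
Northeast: NₕSₕ = 1333·101 = 134633
Σ NₕSₕ = 369796.
n_Southwest = 400·38502/369796 = 41.647... → 42.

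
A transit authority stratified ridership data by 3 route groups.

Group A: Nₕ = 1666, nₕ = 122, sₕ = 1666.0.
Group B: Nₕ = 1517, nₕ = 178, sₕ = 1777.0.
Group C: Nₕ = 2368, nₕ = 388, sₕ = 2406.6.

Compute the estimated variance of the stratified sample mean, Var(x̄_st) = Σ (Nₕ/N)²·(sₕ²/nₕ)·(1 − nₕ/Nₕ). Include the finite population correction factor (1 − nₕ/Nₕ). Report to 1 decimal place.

N = 5551. Term for each stratum: Wₕ²sₕ²/nₕ·(1−nₕ/Nₕ).
Var(x̄_st) = 1899.1969 + 1169.4416 + 2271.3315 = 5339.9701 → 5340.0.

5340.0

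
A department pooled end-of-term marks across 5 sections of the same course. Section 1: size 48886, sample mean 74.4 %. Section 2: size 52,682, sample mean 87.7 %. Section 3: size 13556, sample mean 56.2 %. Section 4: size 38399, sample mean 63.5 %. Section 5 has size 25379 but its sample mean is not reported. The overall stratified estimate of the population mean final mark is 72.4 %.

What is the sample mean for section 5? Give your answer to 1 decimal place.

N = 48886 + 52682 + 13556 + 38399 + 25379 = 178902.
Overall total = μ·N = 72.4·178902 = 12952504.8.
Subtract the known strata: 48886·74.4 + 52682·87.7 + 13556·56.2 + 38399·63.5 = 11457513.5.
Remaining total for section 5: 12952504.8 − 11457513.5 = 1494991.3.
Divide by its size: 1494991.3 / 25379 = 58.907... → 58.9.

58.9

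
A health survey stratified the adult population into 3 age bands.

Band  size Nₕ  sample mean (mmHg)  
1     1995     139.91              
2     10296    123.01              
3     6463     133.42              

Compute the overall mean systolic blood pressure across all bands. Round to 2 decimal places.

128.40

x̄_st = (Σ Nₕx̄ₕ) / (Σ Nₕ) = (1995·139.91 + 10296·123.01 + 6463·133.42) / 18754
= 2407924.87 / 18754 = 128.3953... → 128.40.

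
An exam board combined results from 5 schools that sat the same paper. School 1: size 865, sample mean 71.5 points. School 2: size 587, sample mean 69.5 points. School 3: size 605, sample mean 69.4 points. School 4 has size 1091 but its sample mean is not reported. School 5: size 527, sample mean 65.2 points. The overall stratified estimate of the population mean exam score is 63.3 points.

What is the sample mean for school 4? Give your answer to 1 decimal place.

49.2

Σ Nₕx̄ₕ = N·μ, so 1091·x̄_4 = 3675·63.3 − (865·71.5 + 587·69.5 + 605·69.4 + 527·65.2).
= 232627.5 − 178991.4 = 53636.1.
x̄_4 = 53636.1 / 1091 = 49.162... → 49.2.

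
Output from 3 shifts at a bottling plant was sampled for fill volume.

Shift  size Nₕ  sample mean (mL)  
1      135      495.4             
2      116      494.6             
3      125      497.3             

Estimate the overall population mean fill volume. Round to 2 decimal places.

495.78

x̄_st = (Σ Nₕx̄ₕ) / (Σ Nₕ) = (135·495.4 + 116·494.6 + 125·497.3) / 376
= 186415.1 / 376 = 495.7848... → 495.78.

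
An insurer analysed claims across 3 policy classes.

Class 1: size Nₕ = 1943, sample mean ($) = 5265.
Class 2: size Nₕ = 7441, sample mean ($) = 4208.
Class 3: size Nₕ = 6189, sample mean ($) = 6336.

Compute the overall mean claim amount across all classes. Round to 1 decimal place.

5185.6

N = 1943 + 7441 + 6189 = 15573.
Weight each subgroup mean by Nₕ/N and sum.
Σ Nₕx̄ₕ = 1943·5265 + 7441·4208 + 6189·6336 = 10229895 + 31311728 + 39213504 = 80755127.
Divide by N: 80755127 / 15573 = 5185.586... → 5185.6.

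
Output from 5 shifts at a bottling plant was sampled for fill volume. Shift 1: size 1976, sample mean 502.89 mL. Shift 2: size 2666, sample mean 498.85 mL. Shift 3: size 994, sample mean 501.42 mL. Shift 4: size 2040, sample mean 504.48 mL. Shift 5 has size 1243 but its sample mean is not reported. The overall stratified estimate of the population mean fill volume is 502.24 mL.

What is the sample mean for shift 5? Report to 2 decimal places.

Σ Nₕx̄ₕ = N·μ, so 1243·x̄_5 = 8919·502.24 − (1976·502.89 + 2666·498.85 + 994·501.42 + 2040·504.48).
= 4479478.56 − 3851195.42 = 628283.14.
x̄_5 = 628283.14 / 1243 = 505.4571... → 505.46.

505.46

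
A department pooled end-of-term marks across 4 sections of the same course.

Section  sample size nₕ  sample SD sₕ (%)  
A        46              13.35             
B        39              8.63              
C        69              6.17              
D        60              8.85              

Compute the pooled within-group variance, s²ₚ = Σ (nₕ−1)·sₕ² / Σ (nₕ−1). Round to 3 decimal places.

85.999

A: (46−1)·13.35² = 45·178.2225 = 8020.0125
B: (39−1)·8.63² = 38·74.4769 = 2830.1222
C: (69−1)·6.17² = 68·38.0689 = 2588.6852
D: (60−1)·8.85² = 59·78.3225 = 4621.0275
Numerator = 18059.8474; denominator = Σ(nₕ−1) = 210.
s²ₚ = 18059.8474/210 = 85.99927... → 85.999.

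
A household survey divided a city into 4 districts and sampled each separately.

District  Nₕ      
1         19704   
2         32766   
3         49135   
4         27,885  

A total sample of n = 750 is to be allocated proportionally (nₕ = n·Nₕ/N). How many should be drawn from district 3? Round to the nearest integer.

N = 19704 + 32766 + 49135 + 27885 = 129490.
n_3 = 750·49135/129490 = 284.588... → 285.

285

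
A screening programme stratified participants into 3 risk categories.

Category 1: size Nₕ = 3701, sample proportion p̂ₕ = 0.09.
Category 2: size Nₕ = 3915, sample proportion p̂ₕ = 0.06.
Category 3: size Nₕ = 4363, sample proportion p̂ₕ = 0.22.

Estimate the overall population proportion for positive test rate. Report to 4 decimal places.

0.1275

Wₕ = Nₕ/N with N = 11979: 0.3090, 0.3268, 0.3642.
p̂_st = 0.3090·0.09 + 0.3268·0.06 + 0.3642·0.22 ≈ 0.127544... → 0.1275.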